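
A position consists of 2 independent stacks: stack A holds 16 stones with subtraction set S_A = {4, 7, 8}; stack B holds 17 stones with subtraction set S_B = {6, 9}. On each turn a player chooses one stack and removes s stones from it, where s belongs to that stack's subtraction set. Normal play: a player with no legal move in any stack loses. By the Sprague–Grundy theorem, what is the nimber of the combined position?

1

Stack A, S = {4, 7, 8}:
G(0) = 0
G(1) = mex{} = 0
G(2) = mex{} = 0
G(3) = mex{} = 0
G(4) = mex{0} = 1
G(5) = mex{0} = 1
G(6) = mex{0} = 1
G(7) = mex{0,0} = 1
G(8) = mex{1,0,0} = 2
G(9) = mex{1,0,0} = 2
G(10) = mex{1,0,0} = 2
G(11) = mex{1,1,0} = 2
G(12) = mex{2,1,1} = 0
G(13) = mex{2,1,1} = 0
G(14) = mex{2,1,1} = 0
G(15) = mex{2,2,1} = 0
G(16) = mex{0,2,2} = 1
G_A(16) = 1.
Stack B, S = {6, 9}:
G(0) = 0
G(1) = mex{} = 0
G(2) = mex{} = 0
G(3) = mex{} = 0
G(4) = mex{} = 0
G(5) = mex{} = 0
G(6) = mex{0} = 1
G(7) = mex{0} = 1
G(8) = mex{0} = 1
G(9) = mex{0,0} = 1
G(10) = mex{0,0} = 1
G(11) = mex{0,0} = 1
G(12) = mex{1,0} = 2
G(13) = mex{1,0} = 2
G(14) = mex{1,0} = 2
G(15) = mex{1,1} = 0
G(16) = mex{1,1} = 0
G(17) = mex{1,1} = 0
G_B(17) = 0.
Combined Grundy value = 1 ⊕ 0 = 1.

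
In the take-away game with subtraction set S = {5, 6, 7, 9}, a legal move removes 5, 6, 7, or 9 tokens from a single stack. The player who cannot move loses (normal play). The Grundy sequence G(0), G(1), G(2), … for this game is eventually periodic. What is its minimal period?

n :  0  1  2  3  4  5  6  7  8  9 10 11 12 13 14 15 16 17 18 19 20 21 22 23 24 25 26 27 28 29
G :  0  0  0  0  0  1  1  1  1  1  2  2  2  2  0  0  0  0  0  1  1  1  1  1  2  2  2  2  0  0
G(n+14) = G(n) holds for n = 0,…,8 (a full window of length max(S) = 9), so the sequence is purely periodic with period 14.

14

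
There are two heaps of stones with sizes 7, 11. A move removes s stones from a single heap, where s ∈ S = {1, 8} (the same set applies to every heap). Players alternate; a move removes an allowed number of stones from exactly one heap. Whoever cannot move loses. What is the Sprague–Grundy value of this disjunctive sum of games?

All heaps use S = {1, 8}:
n :  0  1  2  3  4  5  6  7  8  9 10 11
G :  0  1  0  1  0  1  0  1  2  0  1  0
Heap A: G(7) = 1.
Heap B: G(11) = 0.
Combined Grundy value = 1 ⊕ 0 = 1.

1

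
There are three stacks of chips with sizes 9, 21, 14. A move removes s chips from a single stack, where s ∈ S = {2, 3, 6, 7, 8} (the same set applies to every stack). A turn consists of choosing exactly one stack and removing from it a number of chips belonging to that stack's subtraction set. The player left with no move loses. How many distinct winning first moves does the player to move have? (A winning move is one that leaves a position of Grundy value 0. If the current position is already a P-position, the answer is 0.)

7

All stacks use S = {2, 3, 6, 7, 8}:
n :  0  1  2  3  4  5  6  7  8  9 10 11 12 13 14 15 16 17 18 19 20 21
G :  0  0  1  1  2  0  3  1  2  2  0  3  1  2  0  0  1  1  2  0  3  1
Stack A: G(9) = 2.
Stack B: G(21) = 1.
Stack C: G(14) = 0.
Combined Grundy value = 2 ⊕ 1 ⊕ 0 = 3.
A winning move leaves total XOR = 0, i.e. changes one component's Grundy value g to g ⊕ X where X is the current total.
Stack A: need g' = 2⊕3 = 1. Options: 9−2→G=1, 9−3→G=3, 9−6→G=1, 9−7→G=1, 9−8→G=0. Hits: 3.
Stack B: need g' = 1⊕3 = 2. Options: 21−2→G=0, 21−3→G=2, 21−6→G=0, 21−7→G=0, 21−8→G=2. Hits: 2.
Stack C: need g' = 0⊕3 = 3. Options: 14−2→G=1, 14−3→G=3, 14−6→G=2, 14−7→G=1, 14−8→G=3. Hits: 2.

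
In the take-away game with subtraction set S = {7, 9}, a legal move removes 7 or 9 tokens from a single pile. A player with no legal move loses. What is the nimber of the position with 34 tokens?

0

G(0) = 0
G(1) = mex{} = 0
G(2) = mex{} = 0
G(3) = mex{} = 0
G(4) = mex{} = 0
G(5) = mex{} = 0
G(6) = mex{} = 0
G(7) = mex{0} = 1
G(8) = mex{0} = 1
G(9) = mex{0,0} = 1
G(10) = mex{0,0} = 1
G(11) = mex{0,0} = 1
G(12) = mex{0,0} = 1
G(13) = mex{0,0} = 1
G(14) = mex{1,0} = 2
G(15) = mex{1,0} = 2
G(16) = mex{1,1} = 0
G(17) = mex{1,1} = 0
G(18) = mex{1,1} = 0
G(19) = mex{1,1} = 0
G(20) = mex{1,1} = 0
G(21) = mex{2,1} = 0
G(22) = mex{2,1} = 0
G(23) = mex{0,2} = 1
G(24) = mex{0,2} = 1
G(25) = mex{0,0} = 1
G(26) = mex{0,0} = 1
G(27) = mex{0,0} = 1
G(28) = mex{0,0} = 1
G(29) = mex{0,0} = 1
G(30) = mex{1,0} = 2
G(31) = mex{1,0} = 2
G(32) = mex{1,1} = 0
G(33) = mex{1,1} = 0
G(34) = mex{1,1} = 0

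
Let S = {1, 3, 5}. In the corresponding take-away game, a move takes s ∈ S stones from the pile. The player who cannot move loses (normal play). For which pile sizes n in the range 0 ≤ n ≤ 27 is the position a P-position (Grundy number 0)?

G(0) = 0
G(1) = mex{0} = 1
G(2) = mex{1} = 0
G(3) = mex{0,0} = 1
G(4) = mex{1,1} = 0
G(5) = mex{0,0,0} = 1
G(6) = mex{1,1,1} = 0
G(7) = mex{0,0,0} = 1
G(8) = mex{1,1,1} = 0
G(9) = mex{0,0,0} = 1
G(10) = mex{1,1,1} = 0
G(11) = mex{0,0,0} = 1
G(12) = mex{1,1,1} = 0
G(13) = mex{0,0,0} = 1
G(14) = mex{1,1,1} = 0
G(15) = mex{0,0,0} = 1
G(16) = mex{1,1,1} = 0
G(17) = mex{0,0,0} = 1
G(18) = mex{1,1,1} = 0
G(19) = mex{0,0,0} = 1
G(20) = mex{1,1,1} = 0
G(21) = mex{0,0,0} = 1
G(22) = mex{1,1,1} = 0
G(23) = mex{0,0,0} = 1
G(24) = mex{1,1,1} = 0
G(25) = mex{0,0,0} = 1
G(26) = mex{1,1,1} = 0
G(27) = mex{0,0,0} = 1
P-positions are exactly the n with G(n) = 0.

0, 2, 4, 6, 8, 10, 12, 14, 16, 18, 20, 22, 24, 26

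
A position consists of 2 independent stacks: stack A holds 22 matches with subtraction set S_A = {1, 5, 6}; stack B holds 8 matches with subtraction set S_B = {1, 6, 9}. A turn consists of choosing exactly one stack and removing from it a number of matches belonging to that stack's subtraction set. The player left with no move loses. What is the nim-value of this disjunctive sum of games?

Stack A, S = {1, 5, 6}:
G(0) = 0
G(1) = mex{0} = 1
G(2) = mex{1} = 0
G(3) = mex{0} = 1
G(4) = mex{1} = 0
G(5) = mex{0,0} = 1
G(6) = mex{1,1,0} = 2
G(7) = mex{2,0,1} = 3
G(8) = mex{3,1,0} = 2
G(9) = mex{2,0,1} = 3
G(10) = mex{3,1,0} = 2
G(11) = mex{2,2,1} = 0
G(12) = mex{0,3,2} = 1
G(13) = mex{1,2,3} = 0
G(14) = mex{0,3,2} = 1
G(15) = mex{1,2,3} = 0
G(16) = mex{0,0,2} = 1
G(17) = mex{1,1,0} = 2
G(18) = mex{2,0,1} = 3
G(19) = mex{3,1,0} = 2
G(20) = mex{2,0,1} = 3
G(21) = mex{3,1,0} = 2
G(22) = mex{2,2,1} = 0
G_A(22) = 0.
Stack B, S = {1, 6, 9}:
n : 0 1 2 3 4 5 6 7 8
G : 0 1 0 1 0 1 2 0 1
G_B(8) = 1.
Combined Grundy value = 0 ⊕ 1 = 1.

1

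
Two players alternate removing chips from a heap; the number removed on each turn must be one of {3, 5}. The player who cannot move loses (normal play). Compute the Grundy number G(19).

G(0) = 0
G(1) = mex{} = 0
G(2) = mex{} = 0
G(3) = mex{0} = 1
G(4) = mex{0} = 1
G(5) = mex{0,0} = 1
G(6) = mex{1,0} = 2
G(7) = mex{1,0} = 2
G(8) = mex{1,1} = 0
G(9) = mex{2,1} = 0
G(10) = mex{2,1} = 0
G(11) = mex{0,2} = 1
G(12) = mex{0,2} = 1
G(13) = mex{0,0} = 1
G(14) = mex{1,0} = 2
G(15) = mex{1,0} = 2
G(16) = mex{1,1} = 0
G(17) = mex{2,1} = 0
G(18) = mex{2,1} = 0
G(19) = mex{0,2} = 1

1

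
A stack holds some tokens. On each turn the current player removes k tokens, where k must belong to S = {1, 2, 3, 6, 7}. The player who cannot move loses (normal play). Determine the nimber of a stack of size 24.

G(0) = 0
G(1) = mex{0} = 1
G(2) = mex{1,0} = 2
G(3) = mex{2,1,0} = 3
G(4) = mex{3,2,1} = 0
G(5) = mex{0,3,2} = 1
G(6) = mex{1,0,3,0} = 2
G(7) = mex{2,1,0,1,0} = 3
G(8) = mex{3,2,1,2,1} = 0
G(9) = mex{0,3,2,3,2} = 1
G(10) = mex{1,0,3,0,3} = 2
G(11) = mex{2,1,0,1,0} = 3
G(12) = mex{3,2,1,2,1} = 0
G(13) = mex{0,3,2,3,2} = 1
G(14) = mex{1,0,3,0,3} = 2
G(15) = mex{2,1,0,1,0} = 3
G(16) = mex{3,2,1,2,1} = 0
G(17) = mex{0,3,2,3,2} = 1
G(18) = mex{1,0,3,0,3} = 2
G(19) = mex{2,1,0,1,0} = 3
G(20) = mex{3,2,1,2,1} = 0
G(21) = mex{0,3,2,3,2} = 1
G(22) = mex{1,0,3,0,3} = 2
G(23) = mex{2,1,0,1,0} = 3
G(24) = mex{3,2,1,2,1} = 0

0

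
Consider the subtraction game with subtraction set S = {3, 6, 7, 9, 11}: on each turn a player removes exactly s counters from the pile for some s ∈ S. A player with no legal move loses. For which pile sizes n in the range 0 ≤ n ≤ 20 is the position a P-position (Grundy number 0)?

G(0) = 0
G(1) = mex{} = 0
G(2) = mex{} = 0
G(3) = mex{0} = 1
G(4) = mex{0} = 1
G(5) = mex{0} = 1
G(6) = mex{1,0} = 2
G(7) = mex{1,0,0} = 2
G(8) = mex{1,0,0} = 2
G(9) = mex{2,1,0,0} = 3
G(10) = mex{2,1,1,0} = 3
G(11) = mex{2,1,1,0,0} = 3
G(12) = mex{3,2,1,1,0} = 4
G(13) = mex{3,2,2,1,0} = 4
G(14) = mex{3,2,2,1,1} = 0
G(15) = mex{4,3,2,2,1} = 0
G(16) = mex{4,3,3,2,1} = 0
G(17) = mex{0,3,3,2,2} = 1
G(18) = mex{0,4,3,3,2} = 1
G(19) = mex{0,4,4,3,2} = 1
G(20) = mex{1,0,4,3,3} = 2
P-positions are exactly the n with G(n) = 0.

0, 1, 2, 14, 15, 16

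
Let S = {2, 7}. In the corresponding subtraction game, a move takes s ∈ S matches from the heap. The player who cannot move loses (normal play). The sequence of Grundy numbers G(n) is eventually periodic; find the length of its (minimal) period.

G(0) = 0
G(1) = mex{} = 0
G(2) = mex{0} = 1
G(3) = mex{0} = 1
G(4) = mex{1} = 0
G(5) = mex{1} = 0
G(6) = mex{0} = 1
G(7) = mex{0,0} = 1
G(8) = mex{1,0} = 2
G(9) = mex{1,1} = 0
G(10) = mex{2,1} = 0
G(11) = mex{0,0} = 1
G(12) = mex{0,0} = 1
G(13) = mex{1,1} = 0
G(14) = mex{1,1} = 0
G(15) = mex{0,2} = 1
G(16) = mex{0,0} = 1
G(17) = mex{1,0} = 2
G(18) = mex{1,1} = 0
G(19) = mex{2,1} = 0
G(n+9) = G(n) holds for n = 0,…,6 (a full window of length max(S) = 7), so the sequence is purely periodic with period 9.

9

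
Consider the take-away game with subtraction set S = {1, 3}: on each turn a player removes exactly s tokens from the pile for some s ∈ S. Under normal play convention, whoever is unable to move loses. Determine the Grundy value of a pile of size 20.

n :  0  1  2  3  4  5  6  7  8  9 10 11 12 13 14 15 16 17 18 19 20
G :  0  1  0  1  0  1  0  1  0  1  0  1  0  1  0  1  0  1  0  1  0

0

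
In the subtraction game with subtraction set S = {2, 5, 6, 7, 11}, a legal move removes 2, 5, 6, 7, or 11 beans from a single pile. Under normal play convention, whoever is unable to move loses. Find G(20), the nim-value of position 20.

3

G(0) = 0
G(1) = mex{} = 0
G(2) = mex{0} = 1
G(3) = mex{0} = 1
G(4) = mex{1} = 0
G(5) = mex{1,0} = 2
G(6) = mex{0,0,0} = 1
G(7) = mex{2,1,0,0} = 3
G(8) = mex{1,1,1,0} = 2
G(9) = mex{3,0,1,1} = 2
G(10) = mex{2,2,0,1} = 3
G(11) = mex{2,1,2,0,0} = 3
G(12) = mex{3,3,1,2,0} = 4
G(13) = mex{3,2,3,1,1} = 0
G(14) = mex{4,2,2,3,1} = 0
G(15) = mex{0,3,2,2,0} = 1
G(16) = mex{0,3,3,2,2} = 1
G(17) = mex{1,4,3,3,1} = 0
G(18) = mex{1,0,4,3,3} = 2
G(19) = mex{0,0,0,4,2} = 1
G(20) = mex{2,1,0,0,2} = 3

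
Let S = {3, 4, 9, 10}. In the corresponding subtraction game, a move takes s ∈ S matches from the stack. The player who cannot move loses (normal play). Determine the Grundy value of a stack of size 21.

n :  0  1  2  3  4  5  6  7  8  9 10 11 12 13 14 15 16 17 18 19 20 21
G :  0  0  0  1  1  1  2  0  0  3  1  1  2  0  0  0  1  1  1  2  0  0

0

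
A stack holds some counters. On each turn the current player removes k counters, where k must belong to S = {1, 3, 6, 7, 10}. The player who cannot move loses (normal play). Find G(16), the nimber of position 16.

n :  0  1  2  3  4  5  6  7  8  9 10 11 12 13 14 15 16
G :  0  1  0  1  0  1  2  3  2  3  2  3  4  0  1  0  1

1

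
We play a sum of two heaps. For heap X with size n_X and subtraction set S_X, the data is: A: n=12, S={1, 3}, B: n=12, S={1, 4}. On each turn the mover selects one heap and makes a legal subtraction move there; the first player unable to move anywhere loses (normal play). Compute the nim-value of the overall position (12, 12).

Heap A, S = {1, 3}:
n :  0  1  2  3  4  5  6  7  8  9 10 11 12
G :  0  1  0  1  0  1  0  1  0  1  0  1  0
G_A(12) = 0.
Heap B, S = {1, 4}:
G(0) = 0
G(1) = mex{0} = 1
G(2) = mex{1} = 0
G(3) = mex{0} = 1
G(4) = mex{1,0} = 2
G(5) = mex{2,1} = 0
G(6) = mex{0,0} = 1
G(7) = mex{1,1} = 0
G(8) = mex{0,2} = 1
G(9) = mex{1,0} = 2
G(10) = mex{2,1} = 0
G(11) = mex{0,0} = 1
G(12) = mex{1,1} = 0
G_B(12) = 0.
Combined Grundy value = 0 ⊕ 0 = 0.

0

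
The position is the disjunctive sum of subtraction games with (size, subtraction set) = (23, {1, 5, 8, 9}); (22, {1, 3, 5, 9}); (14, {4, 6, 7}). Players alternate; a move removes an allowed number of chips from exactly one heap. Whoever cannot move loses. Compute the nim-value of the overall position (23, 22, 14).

1

Heap A, S = {1, 5, 8, 9}:
n :  0  1  2  3  4  5  6  7  8  9 10 11 12 13 14 15 16 17 18 19 20 21 22 23
G :  0  1  0  1  0  1  0  1  2  3  2  3  2  3  2  3  0  1  0  1  0  1  0  1
G_A(23) = 1.
Heap B, S = {1, 3, 5, 9}:
n :  0  1  2  3  4  5  6  7  8  9 10 11 12 13 14 15 16 17 18 19 20 21 22
G :  0  1  0  1  0  1  0  1  0  1  0  1  0  1  0  1  0  1  0  1  0  1  0
G_B(22) = 0.
Heap C, S = {4, 6, 7}:
n :  0  1  2  3  4  5  6  7  8  9 10 11 12 13 14
G :  0  0  0  0  1  1  1  1  2  2  2  0  0  0  0
G_C(14) = 0.
Combined Grundy value = 1 ⊕ 0 ⊕ 0 = 1.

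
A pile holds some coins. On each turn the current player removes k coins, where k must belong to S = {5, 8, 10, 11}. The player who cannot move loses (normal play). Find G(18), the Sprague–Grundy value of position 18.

n :  0  1  2  3  4  5  6  7  8  9 10 11 12 13 14 15 16 17 18
G :  0  0  0  0  0  1  1  1  1  1  2  2  2  2  2  3  0  0  0

0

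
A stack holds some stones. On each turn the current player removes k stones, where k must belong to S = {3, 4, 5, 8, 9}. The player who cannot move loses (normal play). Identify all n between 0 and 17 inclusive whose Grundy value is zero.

0, 1, 2, 12, 13, 14

G(0) = 0
G(1) = mex{} = 0
G(2) = mex{} = 0
G(3) = mex{0} = 1
G(4) = mex{0,0} = 1
G(5) = mex{0,0,0} = 1
G(6) = mex{1,0,0} = 2
G(7) = mex{1,1,0} = 2
G(8) = mex{1,1,1,0} = 2
G(9) = mex{2,1,1,0,0} = 3
G(10) = mex{2,2,1,0,0} = 3
G(11) = mex{2,2,2,1,0} = 3
G(12) = mex{3,2,2,1,1} = 0
G(13) = mex{3,3,2,1,1} = 0
G(14) = mex{3,3,3,2,1} = 0
G(15) = mex{0,3,3,2,2} = 1
G(16) = mex{0,0,3,2,2} = 1
G(17) = mex{0,0,0,3,2} = 1
P-positions are exactly the n with G(n) = 0.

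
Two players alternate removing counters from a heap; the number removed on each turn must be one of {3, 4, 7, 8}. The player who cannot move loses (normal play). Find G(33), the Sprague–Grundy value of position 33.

0

n :  0  1  2  3  4  5  6  7  8  9 10 11 12 13 14 15 16 17 18 19 20 21 22 23 24 25 26 27 28 29 30 31 32 33
G :  0  0  0  1  1  1  2  2  2  3  3  0  0  0  1  1  1  2  2  2  3  3  0  0  0  1  1  1  2  2  2  3  3  0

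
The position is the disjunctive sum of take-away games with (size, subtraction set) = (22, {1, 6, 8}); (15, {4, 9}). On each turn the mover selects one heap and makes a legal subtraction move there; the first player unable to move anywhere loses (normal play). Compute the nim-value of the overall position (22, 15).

Heap A, S = {1, 6, 8}:
G(0) = 0
G(1) = mex{0} = 1
G(2) = mex{1} = 0
G(3) = mex{0} = 1
G(4) = mex{1} = 0
G(5) = mex{0} = 1
G(6) = mex{1,0} = 2
G(7) = mex{2,1} = 0
G(8) = mex{0,0,0} = 1
G(9) = mex{1,1,1} = 0
G(10) = mex{0,0,0} = 1
G(11) = mex{1,1,1} = 0
G(12) = mex{0,2,0} = 1
G(13) = mex{1,0,1} = 2
G(14) = mex{2,1,2} = 0
G(15) = mex{0,0,0} = 1
G(16) = mex{1,1,1} = 0
G(17) = mex{0,0,0} = 1
G(18) = mex{1,1,1} = 0
G(19) = mex{0,2,0} = 1
G(20) = mex{1,0,1} = 2
G(21) = mex{2,1,2} = 0
G(22) = mex{0,0,0} = 1
G_A(22) = 1.
Heap B, S = {4, 9}:
n :  0  1  2  3  4  5  6  7  8  9 10 11 12 13 14 15
G :  0  0  0  0  1  1  1  1  0  2  2  2  1  0  0  0
G_B(15) = 0.
Combined Grundy value = 1 ⊕ 0 = 1.

1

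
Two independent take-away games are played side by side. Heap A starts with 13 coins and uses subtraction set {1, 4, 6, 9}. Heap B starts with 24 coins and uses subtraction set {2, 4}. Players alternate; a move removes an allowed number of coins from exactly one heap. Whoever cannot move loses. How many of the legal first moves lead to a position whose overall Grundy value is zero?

3

Heap A, S = {1, 4, 6, 9}:
G(0) = 0
G(1) = mex{0} = 1
G(2) = mex{1} = 0
G(3) = mex{0} = 1
G(4) = mex{1,0} = 2
G(5) = mex{2,1} = 0
G(6) = mex{0,0,0} = 1
G(7) = mex{1,1,1} = 0
G(8) = mex{0,2,0} = 1
G(9) = mex{1,0,1,0} = 2
G(10) = mex{2,1,2,1} = 0
G(11) = mex{0,0,0,0} = 1
G(12) = mex{1,1,1,1} = 0
G(13) = mex{0,2,0,2} = 1
G_A(13) = 1.
Heap B, S = {2, 4}:
n :  0  1  2  3  4  5  6  7  8  9 10 11 12 13 14 15 16 17 18 19 20 21 22 23 24
G :  0  0  1  1  2  2  0  0  1  1  2  2  0  0  1  1  2  2  0  0  1  1  2  2  0
G_B(24) = 0.
Combined Grundy value = 1 ⊕ 0 = 1.
A winning move leaves total XOR = 0, i.e. changes one component's Grundy value g to g ⊕ X where X is the current total.
Heap A: need g' = 1⊕1 = 0. Options: 13−1→G=0, 13−4→G=2, 13−6→G=0, 13−9→G=2. Hits: 2.
Heap B: need g' = 0⊕1 = 1. Options: 24−2→G=2, 24−4→G=1. Hits: 1.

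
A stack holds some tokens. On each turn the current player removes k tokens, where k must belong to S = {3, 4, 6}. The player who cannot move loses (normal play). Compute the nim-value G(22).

G(0) = 0
G(1) = mex{} = 0
G(2) = mex{} = 0
G(3) = mex{0} = 1
G(4) = mex{0,0} = 1
G(5) = mex{0,0} = 1
G(6) = mex{1,0,0} = 2
G(7) = mex{1,1,0} = 2
G(8) = mex{1,1,0} = 2
G(9) = mex{2,1,1} = 0
G(10) = mex{2,2,1} = 0
G(11) = mex{2,2,1} = 0
G(12) = mex{0,2,2} = 1
G(13) = mex{0,0,2} = 1
G(14) = mex{0,0,2} = 1
G(15) = mex{1,0,0} = 2
G(16) = mex{1,1,0} = 2
G(17) = mex{1,1,0} = 2
G(18) = mex{2,1,1} = 0
G(19) = mex{2,2,1} = 0
G(20) = mex{2,2,1} = 0
G(21) = mex{0,2,2} = 1
G(22) = mex{0,0,2} = 1

1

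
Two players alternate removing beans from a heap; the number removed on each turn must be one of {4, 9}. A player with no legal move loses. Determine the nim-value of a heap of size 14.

G(0) = 0
G(1) = mex{} = 0
G(2) = mex{} = 0
G(3) = mex{} = 0
G(4) = mex{0} = 1
G(5) = mex{0} = 1
G(6) = mex{0} = 1
G(7) = mex{0} = 1
G(8) = mex{1} = 0
G(9) = mex{1,0} = 2
G(10) = mex{1,0} = 2
G(11) = mex{1,0} = 2
G(12) = mex{0,0} = 1
G(13) = mex{2,1} = 0
G(14) = mex{2,1} = 0

0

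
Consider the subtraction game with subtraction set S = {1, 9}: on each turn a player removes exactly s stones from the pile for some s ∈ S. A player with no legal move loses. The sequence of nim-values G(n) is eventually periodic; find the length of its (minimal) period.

2

G(0) = 0
G(1) = mex{0} = 1
G(2) = mex{1} = 0
G(3) = mex{0} = 1
G(4) = mex{1} = 0
G(5) = mex{0} = 1
G(6) = mex{1} = 0
G(7) = mex{0} = 1
G(8) = mex{1} = 0
G(9) = mex{0,0} = 1
G(10) = mex{1,1} = 0
G(11) = mex{0,0} = 1
G(12) = mex{1,1} = 0
G(13) = mex{0,0} = 1
G(14) = mex{1,1} = 0
G(n+2) = G(n) holds for n = 0,…,8 (a full window of length max(S) = 9), so the sequence is purely periodic with period 2.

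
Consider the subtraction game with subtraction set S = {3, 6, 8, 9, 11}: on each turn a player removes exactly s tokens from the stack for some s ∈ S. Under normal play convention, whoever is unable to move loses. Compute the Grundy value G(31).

n :  0  1  2  3  4  5  6  7  8  9 10 11 12 13 14 15 16 17 18 19 20 21 22 23 24 25 26 27 28 29 30 31
G :  0  0  0  1  1  1  2  2  2  3  3  3  4  4  0  0  0  1  1  1  2  2  2  3  3  3  4  4  0  0  0  1

1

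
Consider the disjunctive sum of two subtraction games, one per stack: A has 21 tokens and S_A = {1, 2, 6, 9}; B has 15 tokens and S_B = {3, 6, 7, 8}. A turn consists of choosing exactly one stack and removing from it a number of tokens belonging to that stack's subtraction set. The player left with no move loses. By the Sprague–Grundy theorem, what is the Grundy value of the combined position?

1

Stack A, S = {1, 2, 6, 9}:
G(0) = 0
G(1) = mex{0} = 1
G(2) = mex{1,0} = 2
G(3) = mex{2,1} = 0
G(4) = mex{0,2} = 1
G(5) = mex{1,0} = 2
G(6) = mex{2,1,0} = 3
G(7) = mex{3,2,1} = 0
G(8) = mex{0,3,2} = 1
G(9) = mex{1,0,0,0} = 2
G(10) = mex{2,1,1,1} = 0
G(11) = mex{0,2,2,2} = 1
G(12) = mex{1,0,3,0} = 2
G(13) = mex{2,1,0,1} = 3
G(14) = mex{3,2,1,2} = 0
G(15) = mex{0,3,2,3} = 1
G(16) = mex{1,0,0,0} = 2
G(17) = mex{2,1,1,1} = 0
G(18) = mex{0,2,2,2} = 1
G(19) = mex{1,0,3,0} = 2
G(20) = mex{2,1,0,1} = 3
G(21) = mex{3,2,1,2} = 0
G_A(21) = 0.
Stack B, S = {3, 6, 7, 8}:
G(0) = 0
G(1) = mex{} = 0
G(2) = mex{} = 0
G(3) = mex{0} = 1
G(4) = mex{0} = 1
G(5) = mex{0} = 1
G(6) = mex{1,0} = 2
G(7) = mex{1,0,0} = 2
G(8) = mex{1,0,0,0} = 2
G(9) = mex{2,1,0,0} = 3
G(10) = mex{2,1,1,0} = 3
G(11) = mex{2,1,1,1} = 0
G(12) = mex{3,2,1,1} = 0
G(13) = mex{3,2,2,1} = 0
G(14) = mex{0,2,2,2} = 1
G(15) = mex{0,3,2,2} = 1
G_B(15) = 1.
Combined Grundy value = 0 ⊕ 1 = 1.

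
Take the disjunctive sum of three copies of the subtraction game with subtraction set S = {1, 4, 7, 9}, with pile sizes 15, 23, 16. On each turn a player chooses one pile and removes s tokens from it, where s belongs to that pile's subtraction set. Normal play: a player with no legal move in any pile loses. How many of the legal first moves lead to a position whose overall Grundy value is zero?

All piles use S = {1, 4, 7, 9}:
G(0) = 0
G(1) = mex{0} = 1
G(2) = mex{1} = 0
G(3) = mex{0} = 1
G(4) = mex{1,0} = 2
G(5) = mex{2,1} = 0
G(6) = mex{0,0} = 1
G(7) = mex{1,1,0} = 2
G(8) = mex{2,2,1} = 0
G(9) = mex{0,0,0,0} = 1
G(10) = mex{1,1,1,1} = 0
G(11) = mex{0,2,2,0} = 1
G(12) = mex{1,0,0,1} = 2
G(13) = mex{2,1,1,2} = 0
G(14) = mex{0,0,2,0} = 1
G(15) = mex{1,1,0,1} = 2
G(16) = mex{2,2,1,2} = 0
G(17) = mex{0,0,0,0} = 1
G(18) = mex{1,1,1,1} = 0
G(19) = mex{0,2,2,0} = 1
G(20) = mex{1,0,0,1} = 2
G(21) = mex{2,1,1,2} = 0
G(22) = mex{0,0,2,0} = 1
G(23) = mex{1,1,0,1} = 2
Pile A: G(15) = 2.
Pile B: G(23) = 2.
Pile C: G(16) = 0.
Combined Grundy value = 2 ⊕ 2 ⊕ 0 = 0.
A winning move leaves total XOR = 0, i.e. changes one component's Grundy value g to g ⊕ X where X is the current total.
Pile A: target g' = 2⊕0 = 2, but every legal move changes the Grundy value (mex property), so 0 moves.
Pile B: target g' = 2⊕0 = 2, but every legal move changes the Grundy value (mex property), so 0 moves.
Pile C: target g' = 0⊕0 = 0, but every legal move changes the Grundy value (mex property), so 0 moves.

0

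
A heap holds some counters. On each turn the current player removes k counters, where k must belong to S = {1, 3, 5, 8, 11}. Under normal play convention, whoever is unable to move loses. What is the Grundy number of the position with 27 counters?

3

G(0) = 0
G(1) = mex{0} = 1
G(2) = mex{1} = 0
G(3) = mex{0,0} = 1
G(4) = mex{1,1} = 0
G(5) = mex{0,0,0} = 1
G(6) = mex{1,1,1} = 0
G(7) = mex{0,0,0} = 1
G(8) = mex{1,1,1,0} = 2
G(9) = mex{2,0,0,1} = 3
G(10) = mex{3,1,1,0} = 2
G(11) = mex{2,2,0,1,0} = 3
G(12) = mex{3,3,1,0,1} = 2
G(13) = mex{2,2,2,1,0} = 3
G(14) = mex{3,3,3,0,1} = 2
G(15) = mex{2,2,2,1,0} = 3
G(16) = mex{3,3,3,2,1} = 0
G(17) = mex{0,2,2,3,0} = 1
G(18) = mex{1,3,3,2,1} = 0
G(19) = mex{0,0,2,3,2} = 1
G(20) = mex{1,1,3,2,3} = 0
G(21) = mex{0,0,0,3,2} = 1
G(22) = mex{1,1,1,2,3} = 0
G(23) = mex{0,0,0,3,2} = 1
G(24) = mex{1,1,1,0,3} = 2
G(25) = mex{2,0,0,1,2} = 3
G(26) = mex{3,1,1,0,3} = 2
G(27) = mex{2,2,0,1,0} = 3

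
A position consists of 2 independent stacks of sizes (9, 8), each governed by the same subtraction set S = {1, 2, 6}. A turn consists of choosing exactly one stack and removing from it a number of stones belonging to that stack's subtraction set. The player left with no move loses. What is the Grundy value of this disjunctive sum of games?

All stacks use S = {1, 2, 6}:
G(0) = 0
G(1) = mex{0} = 1
G(2) = mex{1,0} = 2
G(3) = mex{2,1} = 0
G(4) = mex{0,2} = 1
G(5) = mex{1,0} = 2
G(6) = mex{2,1,0} = 3
G(7) = mex{3,2,1} = 0
G(8) = mex{0,3,2} = 1
G(9) = mex{1,0,0} = 2
Stack A: G(9) = 2.
Stack B: G(8) = 1.
Combined Grundy value = 2 ⊕ 1 = 3.

3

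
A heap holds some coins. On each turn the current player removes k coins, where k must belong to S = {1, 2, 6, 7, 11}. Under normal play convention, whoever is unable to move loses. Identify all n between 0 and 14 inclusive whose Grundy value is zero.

n :  0  1  2  3  4  5  6  7  8  9 10 11 12 13 14
G :  0  1  2  0  1  2  3  4  0  1  2  3  0  1  2
P-positions are exactly the n with G(n) = 0.

0, 3, 8, 12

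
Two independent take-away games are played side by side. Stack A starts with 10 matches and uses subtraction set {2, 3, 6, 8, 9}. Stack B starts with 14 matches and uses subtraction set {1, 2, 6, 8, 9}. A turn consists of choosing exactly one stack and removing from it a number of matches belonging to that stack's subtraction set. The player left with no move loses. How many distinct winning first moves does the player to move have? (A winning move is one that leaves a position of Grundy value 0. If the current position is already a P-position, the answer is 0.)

3

Stack A, S = {2, 3, 6, 8, 9}:
G(0) = 0
G(1) = mex{} = 0
G(2) = mex{0} = 1
G(3) = mex{0,0} = 1
G(4) = mex{1,0} = 2
G(5) = mex{1,1} = 0
G(6) = mex{2,1,0} = 3
G(7) = mex{0,2,0} = 1
G(8) = mex{3,0,1,0} = 2
G(9) = mex{1,3,1,0,0} = 2
G(10) = mex{2,1,2,1,0} = 3
G_A(10) = 3.
Stack B, S = {1, 2, 6, 8, 9}:
n :  0  1  2  3  4  5  6  7  8  9 10 11 12 13 14
G :  0  1  2  0  1  2  3  0  1  2  0  1  2  3  0
G_B(14) = 0.
Combined Grundy value = 3 ⊕ 0 = 3.
A winning move leaves total XOR = 0, i.e. changes one component's Grundy value g to g ⊕ X where X is the current total.
Stack A: need g' = 3⊕3 = 0. Options: 10−2→G=2, 10−3→G=1, 10−6→G=2, 10−8→G=1, 10−9→G=0. Hits: 1.
Stack B: need g' = 0⊕3 = 3. Options: 14−1→G=3, 14−2→G=2, 14−6→G=1, 14−8→G=3, 14−9→G=2. Hits: 2.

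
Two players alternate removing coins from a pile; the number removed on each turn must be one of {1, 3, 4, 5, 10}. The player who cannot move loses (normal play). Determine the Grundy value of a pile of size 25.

G(0) = 0
G(1) = mex{0} = 1
G(2) = mex{1} = 0
G(3) = mex{0,0} = 1
G(4) = mex{1,1,0} = 2
G(5) = mex{2,0,1,0} = 3
G(6) = mex{3,1,0,1} = 2
G(7) = mex{2,2,1,0} = 3
G(8) = mex{3,3,2,1} = 0
G(9) = mex{0,2,3,2} = 1
G(10) = mex{1,3,2,3,0} = 4
G(11) = mex{4,0,3,2,1} = 5
G(12) = mex{5,1,0,3,0} = 2
G(13) = mex{2,4,1,0,1} = 3
G(14) = mex{3,5,4,1,2} = 0
G(15) = mex{0,2,5,4,3} = 1
G(16) = mex{1,3,2,5,2} = 0
G(17) = mex{0,0,3,2,3} = 1
G(18) = mex{1,1,0,3,0} = 2
G(19) = mex{2,0,1,0,1} = 3
G(20) = mex{3,1,0,1,4} = 2
G(21) = mex{2,2,1,0,5} = 3
G(22) = mex{3,3,2,1,2} = 0
G(23) = mex{0,2,3,2,3} = 1
G(24) = mex{1,3,2,3,0} = 4
G(25) = mex{4,0,3,2,1} = 5

5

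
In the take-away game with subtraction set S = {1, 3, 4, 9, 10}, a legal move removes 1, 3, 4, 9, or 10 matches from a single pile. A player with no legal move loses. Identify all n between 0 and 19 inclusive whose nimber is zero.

0, 2, 7, 13, 15

G(0) = 0
G(1) = mex{0} = 1
G(2) = mex{1} = 0
G(3) = mex{0,0} = 1
G(4) = mex{1,1,0} = 2
G(5) = mex{2,0,1} = 3
G(6) = mex{3,1,0} = 2
G(7) = mex{2,2,1} = 0
G(8) = mex{0,3,2} = 1
G(9) = mex{1,2,3,0} = 4
G(10) = mex{4,0,2,1,0} = 3
G(11) = mex{3,1,0,0,1} = 2
G(12) = mex{2,4,1,1,0} = 3
G(13) = mex{3,3,4,2,1} = 0
G(14) = mex{0,2,3,3,2} = 1
G(15) = mex{1,3,2,2,3} = 0
G(16) = mex{0,0,3,0,2} = 1
G(17) = mex{1,1,0,1,0} = 2
G(18) = mex{2,0,1,4,1} = 3
G(19) = mex{3,1,0,3,4} = 2
P-positions are exactly the n with G(n) = 0.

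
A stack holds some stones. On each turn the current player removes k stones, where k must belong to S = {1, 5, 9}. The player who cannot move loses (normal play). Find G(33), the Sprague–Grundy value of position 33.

1

n :  0  1  2  3  4  5  6  7  8  9 10 11 12 13 14 15 16 17 18 19 20 21 22 23 24 25 26 27 28 29 30 31 32 33
G :  0  1  0  1  0  1  0  1  0  1  0  1  0  1  0  1  0  1  0  1  0  1  0  1  0  1  0  1  0  1  0  1  0  1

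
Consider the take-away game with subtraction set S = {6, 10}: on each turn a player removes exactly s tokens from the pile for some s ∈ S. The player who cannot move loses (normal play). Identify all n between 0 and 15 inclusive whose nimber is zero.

n :  0  1  2  3  4  5  6  7  8  9 10 11 12 13 14 15
G :  0  0  0  0  0  0  1  1  1  1  1  1  2  2  2  2
P-positions are exactly the n with G(n) = 0.

0, 1, 2, 3, 4, 5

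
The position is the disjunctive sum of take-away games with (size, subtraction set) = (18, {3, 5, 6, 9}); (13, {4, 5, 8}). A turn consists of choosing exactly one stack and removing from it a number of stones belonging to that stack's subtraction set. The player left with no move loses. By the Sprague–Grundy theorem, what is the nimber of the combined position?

Stack A, S = {3, 5, 6, 9}:
n :  0  1  2  3  4  5  6  7  8  9 10 11 12 13 14 15 16 17 18
G :  0  0  0  1  1  1  2  2  2  3  3  3  0  0  0  1  1  1  2
G_A(18) = 2.
Stack B, S = {4, 5, 8}:
G(0) = 0
G(1) = mex{} = 0
G(2) = mex{} = 0
G(3) = mex{} = 0
G(4) = mex{0} = 1
G(5) = mex{0,0} = 1
G(6) = mex{0,0} = 1
G(7) = mex{0,0} = 1
G(8) = mex{1,0,0} = 2
G(9) = mex{1,1,0} = 2
G(10) = mex{1,1,0} = 2
G(11) = mex{1,1,0} = 2
G(12) = mex{2,1,1} = 0
G(13) = mex{2,2,1} = 0
G_B(13) = 0.
Combined Grundy value = 2 ⊕ 0 = 2.

2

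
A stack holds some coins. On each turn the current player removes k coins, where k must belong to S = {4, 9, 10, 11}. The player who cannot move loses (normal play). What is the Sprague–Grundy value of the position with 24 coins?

2

G(0) = 0
G(1) = mex{} = 0
G(2) = mex{} = 0
G(3) = mex{} = 0
G(4) = mex{0} = 1
G(5) = mex{0} = 1
G(6) = mex{0} = 1
G(7) = mex{0} = 1
G(8) = mex{1} = 0
G(9) = mex{1,0} = 2
G(10) = mex{1,0,0} = 2
G(11) = mex{1,0,0,0} = 2
G(12) = mex{0,0,0,0} = 1
G(13) = mex{2,1,0,0} = 3
G(14) = mex{2,1,1,0} = 3
G(15) = mex{2,1,1,1} = 0
G(16) = mex{1,1,1,1} = 0
G(17) = mex{3,0,1,1} = 2
G(18) = mex{3,2,0,1} = 4
G(19) = mex{0,2,2,0} = 1
G(20) = mex{0,2,2,2} = 1
G(21) = mex{2,1,2,2} = 0
G(22) = mex{4,3,1,2} = 0
G(23) = mex{1,3,3,1} = 0
G(24) = mex{1,0,3,3} = 2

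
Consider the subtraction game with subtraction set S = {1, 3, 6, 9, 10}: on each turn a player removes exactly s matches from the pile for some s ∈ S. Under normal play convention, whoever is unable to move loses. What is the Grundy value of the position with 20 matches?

n :  0  1  2  3  4  5  6  7  8  9 10 11 12 13 14 15 16 17 18 19 20
G :  0  1  0  1  0  1  2  3  2  3  2  3  4  5  4  0  1  0  1  0  1

1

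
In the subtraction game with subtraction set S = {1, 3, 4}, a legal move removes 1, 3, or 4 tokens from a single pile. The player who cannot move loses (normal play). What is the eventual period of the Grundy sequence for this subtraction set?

7

n :  0  1  2  3  4  5  6  7  8  9 10 11 12 13 14 15
G :  0  1  0  1  2  3  2  0  1  0  1  2  3  2  0  1
G(n+7) = G(n) holds for n = 0,…,3 (a full window of length max(S) = 4), so the sequence is purely periodic with period 7.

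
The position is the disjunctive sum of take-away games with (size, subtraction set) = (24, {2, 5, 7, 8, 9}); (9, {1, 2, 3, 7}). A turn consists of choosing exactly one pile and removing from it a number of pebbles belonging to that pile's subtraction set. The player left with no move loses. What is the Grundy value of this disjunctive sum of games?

2

Pile A, S = {2, 5, 7, 8, 9}:
n :  0  1  2  3  4  5  6  7  8  9 10 11 12 13 14 15 16 17 18 19 20 21 22 23 24
G :  0  0  1  1  0  2  1  3  2  2  3  3  4  4  0  0  1  1  0  2  1  3  2  2  3
G_A(24) = 3.
Pile B, S = {1, 2, 3, 7}:
G(0) = 0
G(1) = mex{0} = 1
G(2) = mex{1,0} = 2
G(3) = mex{2,1,0} = 3
G(4) = mex{3,2,1} = 0
G(5) = mex{0,3,2} = 1
G(6) = mex{1,0,3} = 2
G(7) = mex{2,1,0,0} = 3
G(8) = mex{3,2,1,1} = 0
G(9) = mex{0,3,2,2} = 1
G_B(9) = 1.
Combined Grundy value = 3 ⊕ 1 = 2.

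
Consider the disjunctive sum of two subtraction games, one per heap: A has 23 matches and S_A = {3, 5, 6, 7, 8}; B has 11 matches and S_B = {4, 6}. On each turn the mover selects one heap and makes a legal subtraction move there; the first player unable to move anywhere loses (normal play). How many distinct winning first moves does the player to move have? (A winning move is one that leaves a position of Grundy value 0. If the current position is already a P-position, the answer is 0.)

0

Heap A, S = {3, 5, 6, 7, 8}:
n :  0  1  2  3  4  5  6  7  8  9 10 11 12 13 14 15 16 17 18 19 20 21 22 23
G :  0  0  0  1  1  1  2  2  2  3  3  0  0  0  1  1  1  2  2  2  3  3  0  0
G_A(23) = 0.
Heap B, S = {4, 6}:
n :  0  1  2  3  4  5  6  7  8  9 10 11
G :  0  0  0  0  1  1  1  1  2  2  0  0
G_B(11) = 0.
Combined Grundy value = 0 ⊕ 0 = 0.
A winning move leaves total XOR = 0, i.e. changes one component's Grundy value g to g ⊕ X where X is the current total.
Heap A: target g' = 0⊕0 = 0, but every legal move changes the Grundy value (mex property), so 0 moves.
Heap B: target g' = 0⊕0 = 0, but every legal move changes the Grundy value (mex property), so 0 moves.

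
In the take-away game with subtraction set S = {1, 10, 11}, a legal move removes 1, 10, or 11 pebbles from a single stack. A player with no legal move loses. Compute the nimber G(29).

1

G(0) = 0
G(1) = mex{0} = 1
G(2) = mex{1} = 0
G(3) = mex{0} = 1
G(4) = mex{1} = 0
G(5) = mex{0} = 1
G(6) = mex{1} = 0
G(7) = mex{0} = 1
G(8) = mex{1} = 0
G(9) = mex{0} = 1
G(10) = mex{1,0} = 2
G(11) = mex{2,1,0} = 3
G(12) = mex{3,0,1} = 2
G(13) = mex{2,1,0} = 3
G(14) = mex{3,0,1} = 2
G(15) = mex{2,1,0} = 3
G(16) = mex{3,0,1} = 2
G(17) = mex{2,1,0} = 3
G(18) = mex{3,0,1} = 2
G(19) = mex{2,1,0} = 3
G(20) = mex{3,2,1} = 0
G(21) = mex{0,3,2} = 1
G(22) = mex{1,2,3} = 0
G(23) = mex{0,3,2} = 1
G(24) = mex{1,2,3} = 0
G(25) = mex{0,3,2} = 1
G(26) = mex{1,2,3} = 0
G(27) = mex{0,3,2} = 1
G(28) = mex{1,2,3} = 0
G(29) = mex{0,3,2} = 1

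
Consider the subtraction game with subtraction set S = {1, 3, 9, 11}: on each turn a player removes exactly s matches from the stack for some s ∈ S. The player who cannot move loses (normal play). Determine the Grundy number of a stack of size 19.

G(0) = 0
G(1) = mex{0} = 1
G(2) = mex{1} = 0
G(3) = mex{0,0} = 1
G(4) = mex{1,1} = 0
G(5) = mex{0,0} = 1
G(6) = mex{1,1} = 0
G(7) = mex{0,0} = 1
G(8) = mex{1,1} = 0
G(9) = mex{0,0,0} = 1
G(10) = mex{1,1,1} = 0
G(11) = mex{0,0,0,0} = 1
G(12) = mex{1,1,1,1} = 0
G(13) = mex{0,0,0,0} = 1
G(14) = mex{1,1,1,1} = 0
G(15) = mex{0,0,0,0} = 1
G(16) = mex{1,1,1,1} = 0
G(17) = mex{0,0,0,0} = 1
G(18) = mex{1,1,1,1} = 0
G(19) = mex{0,0,0,0} = 1

1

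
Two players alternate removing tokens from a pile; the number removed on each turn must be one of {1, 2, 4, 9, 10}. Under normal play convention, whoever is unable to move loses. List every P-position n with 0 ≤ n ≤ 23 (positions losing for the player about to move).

0, 3, 6, 11, 14, 17, 22

G(0) = 0
G(1) = mex{0} = 1
G(2) = mex{1,0} = 2
G(3) = mex{2,1} = 0
G(4) = mex{0,2,0} = 1
G(5) = mex{1,0,1} = 2
G(6) = mex{2,1,2} = 0
G(7) = mex{0,2,0} = 1
G(8) = mex{1,0,1} = 2
G(9) = mex{2,1,2,0} = 3
G(10) = mex{3,2,0,1,0} = 4
G(11) = mex{4,3,1,2,1} = 0
G(12) = mex{0,4,2,0,2} = 1
G(13) = mex{1,0,3,1,0} = 2
G(14) = mex{2,1,4,2,1} = 0
G(15) = mex{0,2,0,0,2} = 1
G(16) = mex{1,0,1,1,0} = 2
G(17) = mex{2,1,2,2,1} = 0
G(18) = mex{0,2,0,3,2} = 1
G(19) = mex{1,0,1,4,3} = 2
G(20) = mex{2,1,2,0,4} = 3
G(21) = mex{3,2,0,1,0} = 4
G(22) = mex{4,3,1,2,1} = 0
G(23) = mex{0,4,2,0,2} = 1
P-positions are exactly the n with G(n) = 0.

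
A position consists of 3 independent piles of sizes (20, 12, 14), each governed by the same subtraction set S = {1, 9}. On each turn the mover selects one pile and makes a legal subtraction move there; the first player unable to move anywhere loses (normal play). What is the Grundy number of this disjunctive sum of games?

0

All piles use S = {1, 9}:
n :  0  1  2  3  4  5  6  7  8  9 10 11 12 13 14 15 16 17 18 19 20
G :  0  1  0  1  0  1  0  1  0  1  0  1  0  1  0  1  0  1  0  1  0
Pile A: G(20) = 0.
Pile B: G(12) = 0.
Pile C: G(14) = 0.
Combined Grundy value = 0 ⊕ 0 ⊕ 0 = 0.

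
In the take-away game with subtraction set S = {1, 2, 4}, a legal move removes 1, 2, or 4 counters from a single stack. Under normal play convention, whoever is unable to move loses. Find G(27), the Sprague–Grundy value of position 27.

G(0) = 0
G(1) = mex{0} = 1
G(2) = mex{1,0} = 2
G(3) = mex{2,1} = 0
G(4) = mex{0,2,0} = 1
G(5) = mex{1,0,1} = 2
G(6) = mex{2,1,2} = 0
G(7) = mex{0,2,0} = 1
G(8) = mex{1,0,1} = 2
G(9) = mex{2,1,2} = 0
G(10) = mex{0,2,0} = 1
G(11) = mex{1,0,1} = 2
G(12) = mex{2,1,2} = 0
G(13) = mex{0,2,0} = 1
G(14) = mex{1,0,1} = 2
G(15) = mex{2,1,2} = 0
G(16) = mex{0,2,0} = 1
G(17) = mex{1,0,1} = 2
G(18) = mex{2,1,2} = 0
G(19) = mex{0,2,0} = 1
G(20) = mex{1,0,1} = 2
G(21) = mex{2,1,2} = 0
G(22) = mex{0,2,0} = 1
G(23) = mex{1,0,1} = 2
G(24) = mex{2,1,2} = 0
G(25) = mex{0,2,0} = 1
G(26) = mex{1,0,1} = 2
G(27) = mex{2,1,2} = 0

0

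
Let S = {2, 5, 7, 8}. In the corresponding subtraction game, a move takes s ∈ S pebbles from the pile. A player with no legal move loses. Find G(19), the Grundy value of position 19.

n :  0  1  2  3  4  5  6  7  8  9 10 11 12 13 14 15 16 17 18 19
G :  0  0  1  1  0  2  1  3  2  2  0  3  1  0  0  1  1  3  2  2

2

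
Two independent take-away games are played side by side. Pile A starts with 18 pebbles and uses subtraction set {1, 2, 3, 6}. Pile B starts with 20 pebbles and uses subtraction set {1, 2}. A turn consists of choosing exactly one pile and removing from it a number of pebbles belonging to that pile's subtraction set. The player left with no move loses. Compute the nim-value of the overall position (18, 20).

Pile A, S = {1, 2, 3, 6}:
G(0) = 0
G(1) = mex{0} = 1
G(2) = mex{1,0} = 2
G(3) = mex{2,1,0} = 3
G(4) = mex{3,2,1} = 0
G(5) = mex{0,3,2} = 1
G(6) = mex{1,0,3,0} = 2
G(7) = mex{2,1,0,1} = 3
G(8) = mex{3,2,1,2} = 0
G(9) = mex{0,3,2,3} = 1
G(10) = mex{1,0,3,0} = 2
G(11) = mex{2,1,0,1} = 3
G(12) = mex{3,2,1,2} = 0
G(13) = mex{0,3,2,3} = 1
G(14) = mex{1,0,3,0} = 2
G(15) = mex{2,1,0,1} = 3
G(16) = mex{3,2,1,2} = 0
G(17) = mex{0,3,2,3} = 1
G(18) = mex{1,0,3,0} = 2
G_A(18) = 2.
Pile B, S = {1, 2}:
n :  0  1  2  3  4  5  6  7  8  9 10 11 12 13 14 15 16 17 18 19 20
G :  0  1  2  0  1  2  0  1  2  0  1  2  0  1  2  0  1  2  0  1  2
G_B(20) = 2.
Combined Grundy value = 2 ⊕ 2 = 0.

0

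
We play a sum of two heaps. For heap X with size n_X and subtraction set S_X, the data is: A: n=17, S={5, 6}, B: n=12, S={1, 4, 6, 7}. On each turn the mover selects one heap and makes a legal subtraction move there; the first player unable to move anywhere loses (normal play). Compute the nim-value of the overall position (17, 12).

3

Heap A, S = {5, 6}:
G(0) = 0
G(1) = mex{} = 0
G(2) = mex{} = 0
G(3) = mex{} = 0
G(4) = mex{} = 0
G(5) = mex{0} = 1
G(6) = mex{0,0} = 1
G(7) = mex{0,0} = 1
G(8) = mex{0,0} = 1
G(9) = mex{0,0} = 1
G(10) = mex{1,0} = 2
G(11) = mex{1,1} = 0
G(12) = mex{1,1} = 0
G(13) = mex{1,1} = 0
G(14) = mex{1,1} = 0
G(15) = mex{2,1} = 0
G(16) = mex{0,2} = 1
G(17) = mex{0,0} = 1
G_A(17) = 1.
Heap B, S = {1, 4, 6, 7}:
G(0) = 0
G(1) = mex{0} = 1
G(2) = mex{1} = 0
G(3) = mex{0} = 1
G(4) = mex{1,0} = 2
G(5) = mex{2,1} = 0
G(6) = mex{0,0,0} = 1
G(7) = mex{1,1,1,0} = 2
G(8) = mex{2,2,0,1} = 3
G(9) = mex{3,0,1,0} = 2
G(10) = mex{2,1,2,1} = 0
G(11) = mex{0,2,0,2} = 1
G(12) = mex{1,3,1,0} = 2
G_B(12) = 2.
Combined Grundy value = 1 ⊕ 2 = 3.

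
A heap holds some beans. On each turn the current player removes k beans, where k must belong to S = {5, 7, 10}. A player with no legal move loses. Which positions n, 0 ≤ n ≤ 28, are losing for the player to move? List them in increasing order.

G(0) = 0
G(1) = mex{} = 0
G(2) = mex{} = 0
G(3) = mex{} = 0
G(4) = mex{} = 0
G(5) = mex{0} = 1
G(6) = mex{0} = 1
G(7) = mex{0,0} = 1
G(8) = mex{0,0} = 1
G(9) = mex{0,0} = 1
G(10) = mex{1,0,0} = 2
G(11) = mex{1,0,0} = 2
G(12) = mex{1,1,0} = 2
G(13) = mex{1,1,0} = 2
G(14) = mex{1,1,0} = 2
G(15) = mex{2,1,1} = 0
G(16) = mex{2,1,1} = 0
G(17) = mex{2,2,1} = 0
G(18) = mex{2,2,1} = 0
G(19) = mex{2,2,1} = 0
G(20) = mex{0,2,2} = 1
G(21) = mex{0,2,2} = 1
G(22) = mex{0,0,2} = 1
G(23) = mex{0,0,2} = 1
G(24) = mex{0,0,2} = 1
G(25) = mex{1,0,0} = 2
G(26) = mex{1,0,0} = 2
G(27) = mex{1,1,0} = 2
G(28) = mex{1,1,0} = 2
P-positions are exactly the n with G(n) = 0.

0, 1, 2, 3, 4, 15, 16, 17, 18, 19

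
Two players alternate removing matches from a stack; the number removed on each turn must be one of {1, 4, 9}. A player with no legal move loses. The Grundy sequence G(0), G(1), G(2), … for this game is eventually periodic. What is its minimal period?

5

n :  0  1  2  3  4  5  6  7  8  9 10 11 12 13 14 15
G :  0  1  0  1  2  0  1  0  1  2  0  1  0  1  2  0
G(n+5) = G(n) holds for n = 0,…,8 (a full window of length max(S) = 9), so the sequence is purely periodic with period 5.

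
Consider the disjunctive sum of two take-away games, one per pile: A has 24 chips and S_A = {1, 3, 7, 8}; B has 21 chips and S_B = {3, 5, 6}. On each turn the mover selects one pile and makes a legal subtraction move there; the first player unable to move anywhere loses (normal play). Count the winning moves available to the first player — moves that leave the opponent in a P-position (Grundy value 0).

1

Pile A, S = {1, 3, 7, 8}:
n :  0  1  2  3  4  5  6  7  8  9 10 11 12 13 14 15 16 17 18 19 20 21 22 23 24
G :  0  1  0  1  0  1  0  1  2  3  2  3  2  3  2  0  1  0  1  0  1  0  1  2  3
G_A(24) = 3.
Pile B, S = {3, 5, 6}:
G(0) = 0
G(1) = mex{} = 0
G(2) = mex{} = 0
G(3) = mex{0} = 1
G(4) = mex{0} = 1
G(5) = mex{0,0} = 1
G(6) = mex{1,0,0} = 2
G(7) = mex{1,0,0} = 2
G(8) = mex{1,1,0} = 2
G(9) = mex{2,1,1} = 0
G(10) = mex{2,1,1} = 0
G(11) = mex{2,2,1} = 0
G(12) = mex{0,2,2} = 1
G(13) = mex{0,2,2} = 1
G(14) = mex{0,0,2} = 1
G(15) = mex{1,0,0} = 2
G(16) = mex{1,0,0} = 2
G(17) = mex{1,1,0} = 2
G(18) = mex{2,1,1} = 0
G(19) = mex{2,1,1} = 0
G(20) = mex{2,2,1} = 0
G(21) = mex{0,2,2} = 1
G_B(21) = 1.
Combined Grundy value = 3 ⊕ 1 = 2.
A winning move leaves total XOR = 0, i.e. changes one component's Grundy value g to g ⊕ X where X is the current total.
Pile A: need g' = 3⊕2 = 1. Options: 24−1→G=2, 24−3→G=0, 24−7→G=0, 24−8→G=1. Hits: 1.
Pile B: need g' = 1⊕2 = 3. Options: 21−3→G=0, 21−5→G=2, 21−6→G=2. Hits: 0.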